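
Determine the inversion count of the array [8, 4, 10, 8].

Finding inversions in [8, 4, 10, 8]:

(0, 1): arr[0]=8 > arr[1]=4
(2, 3): arr[2]=10 > arr[3]=8

Total inversions: 2

The array has 2 inversion(s): (0,1), (2,3). Each pair (i,j) satisfies i < j and arr[i] > arr[j].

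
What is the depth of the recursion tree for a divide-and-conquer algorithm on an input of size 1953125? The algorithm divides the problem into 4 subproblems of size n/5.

For divide and conquer with division factor 5:

Problem sizes at each level:
Level 0: 1953125
Level 1: 390625
Level 2: 78125
Level 3: 15625
Level 4: 3125
Level 5: 625
Level 6: 125
Level 7: 25
Level 8: 5
Level 9: 1

The root is level 0 and the size-1 base case is level 9 (the tree spans levels 0 through 9, i.e. 10 levels counting the root), so the depth is the number of divisions: log_5(1953125) = 9

The recursion tree depth is log_5(1953125) = 9. At each level, the problem size is divided by 5, so it takes 9 divisions to reduce to a base case of size 1. The algorithm makes 4 recursive calls at each level.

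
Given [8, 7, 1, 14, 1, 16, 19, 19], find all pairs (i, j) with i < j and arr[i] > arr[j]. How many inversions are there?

Finding inversions in [8, 7, 1, 14, 1, 16, 19, 19]:

(0, 1): arr[0]=8 > arr[1]=7
(0, 2): arr[0]=8 > arr[2]=1
(0, 4): arr[0]=8 > arr[4]=1
(1, 2): arr[1]=7 > arr[2]=1
(1, 4): arr[1]=7 > arr[4]=1
(3, 4): arr[3]=14 > arr[4]=1

Total inversions: 6

The array has 6 inversion(s): (0,1), (0,2), (0,4), (1,2), (1,4), (3,4). Each pair (i,j) satisfies i < j and arr[i] > arr[j].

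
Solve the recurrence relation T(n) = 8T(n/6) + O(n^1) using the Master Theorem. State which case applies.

Master Theorem for T(n) = 8T(n/6) + O(n^1):

a = 8, b = 6, c = 1
log_b(a) = log_6(8) = 1.1606

Case 1: c = 1 < log_6(8) = 1.1606
T(n) = O(n^(log_6 8))

For T(n) = 8T(n/6) + O(n^1): log_6(8) = 1.1606. This is Case 1 of the Master Theorem (c < log_b(a), work dominated by leaves), giving O(n^(log_6 8)).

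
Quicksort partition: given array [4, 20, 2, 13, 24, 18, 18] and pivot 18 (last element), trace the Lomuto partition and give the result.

Lomuto partition with pivot = 18:

Initial array: [4, 20, 2, 13, 24, 18, 18]

arr[0]=4 <= 18: swap with position 0, array becomes [4, 20, 2, 13, 24, 18, 18]
arr[1]=20 > 18: no swap
arr[2]=2 <= 18: swap with position 1, array becomes [4, 2, 20, 13, 24, 18, 18]
arr[3]=13 <= 18: swap with position 2, array becomes [4, 2, 13, 20, 24, 18, 18]
arr[4]=24 > 18: no swap
arr[5]=18 <= 18: swap with position 3, array becomes [4, 2, 13, 18, 24, 20, 18]

Place pivot at position 4: [4, 2, 13, 18, 18, 20, 24]
Pivot position: 4

After partitioning with pivot 18, the array becomes [4, 2, 13, 18, 18, 20, 24]. The pivot is placed at index 4. All elements to the left of the pivot are <= 18, and all elements to the right are > 18.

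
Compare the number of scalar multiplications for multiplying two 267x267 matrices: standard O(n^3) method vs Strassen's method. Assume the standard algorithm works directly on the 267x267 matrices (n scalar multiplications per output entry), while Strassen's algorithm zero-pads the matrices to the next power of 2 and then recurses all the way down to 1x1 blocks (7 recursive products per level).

Matrix multiplication for 267x267 matrices:

Strassen's algorithm requires power-of-2 dimensions. Pad 267x267 to 512x512 (next power of 2).

Standard algorithm: 267^3 = 19034163 multiplications
Strassen's algorithm: 7^(log2(512)) = 7^9 = 40353607 multiplications
Difference: 19034163 - 40353607 = -21319444 (Strassen uses MORE here due to padding overhead — for small or just-over-power-of-2 n, padding can outweigh the per-level savings)

Standard: 19034163 multiplications (267^3). Strassen: 40353607 multiplications (7^9, after padding to 512x512). Strassen reduces 8 recursive multiplications to 7 at each level.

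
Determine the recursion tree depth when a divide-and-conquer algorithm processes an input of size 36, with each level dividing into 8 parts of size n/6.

For divide and conquer with division factor 6:

Problem sizes at each level:
Level 0: 36
Level 1: 6
Level 2: 1

The root is level 0 and the size-1 base case is level 2 (the tree spans levels 0 through 2, i.e. 3 levels counting the root), so the depth is the number of divisions: log_6(36) = 2

The recursion tree depth is log_6(36) = 2. At each level, the problem size is divided by 6, so it takes 2 divisions to reduce to a base case of size 1. The algorithm makes 8 recursive calls at each level.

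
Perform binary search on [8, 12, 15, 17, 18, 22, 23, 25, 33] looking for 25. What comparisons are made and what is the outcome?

Binary search for 25 in [8, 12, 15, 17, 18, 22, 23, 25, 33]:

lo=0, hi=8, mid=4, arr[mid]=18 -> 18 < 25, search right half
lo=5, hi=8, mid=6, arr[mid]=23 -> 23 < 25, search right half
lo=7, hi=8, mid=7, arr[mid]=25 -> Found target at index 7!

Binary search finds 25 at index 7 after 3 comparisons. The search repeatedly halves the search space by comparing with the middle element.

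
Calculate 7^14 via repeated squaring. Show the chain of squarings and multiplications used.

Computing 7^14 by squaring (build up from 7^1; each line after the first costs one multiplication):

7^1 = 7
7^2 = (7^1)^2 = 7^2 = 49
7^3 = 7 * 7^2 = 7 * 49 = 343
7^6 = (7^3)^2 = 343^2 = 117649
7^7 = 7 * 7^6 = 7 * 117649 = 823543
7^14 = (7^7)^2 = 823543^2 = 678223072849

Result: 678223072849
Multiplications needed: 5 (5 lines after 7^1)

7^14 = 678223072849. Using exponentiation by squaring, this requires 5 multiplications. The key idea: if the exponent is even, square the half-power; if odd, multiply by the base once.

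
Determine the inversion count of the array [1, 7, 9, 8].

Finding inversions in [1, 7, 9, 8]:

(2, 3): arr[2]=9 > arr[3]=8

Total inversions: 1

The array has 1 inversion(s): (2,3). Each pair (i,j) satisfies i < j and arr[i] > arr[j].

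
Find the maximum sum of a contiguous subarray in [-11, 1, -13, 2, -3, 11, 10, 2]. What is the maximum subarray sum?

Using Kadane's algorithm on [-11, 1, -13, 2, -3, 11, 10, 2]:

Scanning through the array:
Position 1 (value 1): max_ending_here = 1, max_so_far = 1
Position 2 (value -13): max_ending_here = -12, max_so_far = 1
Position 3 (value 2): max_ending_here = 2, max_so_far = 2
Position 4 (value -3): max_ending_here = -1, max_so_far = 2
Position 5 (value 11): max_ending_here = 11, max_so_far = 11
Position 6 (value 10): max_ending_here = 21, max_so_far = 21
Position 7 (value 2): max_ending_here = 23, max_so_far = 23

Maximum subarray: [11, 10, 2]
Maximum sum: 23

The maximum subarray is [11, 10, 2] with sum 23. This subarray runs from index 5 to index 7.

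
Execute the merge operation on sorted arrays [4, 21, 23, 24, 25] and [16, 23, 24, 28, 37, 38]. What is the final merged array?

Merging process:

Compare 4 vs 16: take 4 from left. Merged: [4]
Compare 21 vs 16: take 16 from right. Merged: [4, 16]
Compare 21 vs 23: take 21 from left. Merged: [4, 16, 21]
Compare 23 vs 23: take 23 from left. Merged: [4, 16, 21, 23]
Compare 24 vs 23: take 23 from right. Merged: [4, 16, 21, 23, 23]
Compare 24 vs 24: take 24 from left. Merged: [4, 16, 21, 23, 23, 24]
Compare 25 vs 24: take 24 from right. Merged: [4, 16, 21, 23, 23, 24, 24]
Compare 25 vs 28: take 25 from left. Merged: [4, 16, 21, 23, 23, 24, 24, 25]
Append remaining from right: [28, 37, 38]. Merged: [4, 16, 21, 23, 23, 24, 24, 25, 28, 37, 38]

Final merged array: [4, 16, 21, 23, 23, 24, 24, 25, 28, 37, 38]
Total comparisons: 8

The merged array is [4, 16, 21, 23, 23, 24, 24, 25, 28, 37, 38], requiring 8 comparisons. The merge step runs in O(n) time where n is the total number of elements.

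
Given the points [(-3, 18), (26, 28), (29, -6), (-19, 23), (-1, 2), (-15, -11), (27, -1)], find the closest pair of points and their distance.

Computing all pairwise distances among 7 points:

d((-3, 18), (26, 28)) = 30.6757
d((-3, 18), (29, -6)) = 40.0
d((-3, 18), (-19, 23)) = 16.7631
d((-3, 18), (-1, 2)) = 16.1245
d((-3, 18), (-15, -11)) = 31.3847
d((-3, 18), (27, -1)) = 35.5106
d((26, 28), (29, -6)) = 34.1321
d((26, 28), (-19, 23)) = 45.2769
d((26, 28), (-1, 2)) = 37.4833
d((26, 28), (-15, -11)) = 56.5862
d((26, 28), (27, -1)) = 29.0172
d((29, -6), (-19, 23)) = 56.0803
d((29, -6), (-1, 2)) = 31.0483
d((29, -6), (-15, -11)) = 44.2832
d((29, -6), (27, -1)) = 5.3852 <-- minimum
d((-19, 23), (-1, 2)) = 27.6586
d((-19, 23), (-15, -11)) = 34.2345
d((-19, 23), (27, -1)) = 51.8845
d((-1, 2), (-15, -11)) = 19.105
d((-1, 2), (27, -1)) = 28.1603
d((-15, -11), (27, -1)) = 43.1741

Closest pair: (29, -6) and (27, -1) with distance 5.3852

The closest pair is (29, -6) and (27, -1) with Euclidean distance 5.3852. For 7 points, brute-force pairwise comparison is shown above. For large n, the divide-and-conquer algorithm (sort by x, recurse on halves, check the dividing strip) achieves O(n log n).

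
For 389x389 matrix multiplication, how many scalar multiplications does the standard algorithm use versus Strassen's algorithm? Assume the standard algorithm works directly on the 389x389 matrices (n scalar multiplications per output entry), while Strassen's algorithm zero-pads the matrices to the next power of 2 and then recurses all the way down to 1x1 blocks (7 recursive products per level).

Matrix multiplication for 389x389 matrices:

Strassen's algorithm requires power-of-2 dimensions. Pad 389x389 to 512x512 (next power of 2).

Standard algorithm: 389^3 = 58863869 multiplications
Strassen's algorithm: 7^(log2(512)) = 7^9 = 40353607 multiplications
Savings: 58863869 - 40353607 = 18510262 multiplications

Standard: 58863869 multiplications (389^3). Strassen: 40353607 multiplications (7^9, after padding to 512x512). Strassen reduces 8 recursive multiplications to 7 at each level.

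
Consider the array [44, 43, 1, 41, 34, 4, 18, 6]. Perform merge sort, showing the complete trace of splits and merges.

Merge sort trace:

Split: [44, 43, 1, 41, 34, 4, 18, 6] -> [44, 43, 1, 41] and [34, 4, 18, 6]
  Split: [44, 43, 1, 41] -> [44, 43] and [1, 41]
    Split: [44, 43] -> [44] and [43]
    Merge: [44] + [43] -> [43, 44]
    Split: [1, 41] -> [1] and [41]
    Merge: [1] + [41] -> [1, 41]
  Merge: [43, 44] + [1, 41] -> [1, 41, 43, 44]
  Split: [34, 4, 18, 6] -> [34, 4] and [18, 6]
    Split: [34, 4] -> [34] and [4]
    Merge: [34] + [4] -> [4, 34]
    Split: [18, 6] -> [18] and [6]
    Merge: [18] + [6] -> [6, 18]
  Merge: [4, 34] + [6, 18] -> [4, 6, 18, 34]
Merge: [1, 41, 43, 44] + [4, 6, 18, 34] -> [1, 4, 6, 18, 34, 41, 43, 44]

Final sorted array: [1, 4, 6, 18, 34, 41, 43, 44]

The merge sort proceeds by recursively splitting the array and merging sorted halves.
After all merges, the sorted array is [1, 4, 6, 18, 34, 41, 43, 44].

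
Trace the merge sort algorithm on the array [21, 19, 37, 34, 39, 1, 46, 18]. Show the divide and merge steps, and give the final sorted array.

Merge sort trace:

Split: [21, 19, 37, 34, 39, 1, 46, 18] -> [21, 19, 37, 34] and [39, 1, 46, 18]
  Split: [21, 19, 37, 34] -> [21, 19] and [37, 34]
    Split: [21, 19] -> [21] and [19]
    Merge: [21] + [19] -> [19, 21]
    Split: [37, 34] -> [37] and [34]
    Merge: [37] + [34] -> [34, 37]
  Merge: [19, 21] + [34, 37] -> [19, 21, 34, 37]
  Split: [39, 1, 46, 18] -> [39, 1] and [46, 18]
    Split: [39, 1] -> [39] and [1]
    Merge: [39] + [1] -> [1, 39]
    Split: [46, 18] -> [46] and [18]
    Merge: [46] + [18] -> [18, 46]
  Merge: [1, 39] + [18, 46] -> [1, 18, 39, 46]
Merge: [19, 21, 34, 37] + [1, 18, 39, 46] -> [1, 18, 19, 21, 34, 37, 39, 46]

Final sorted array: [1, 18, 19, 21, 34, 37, 39, 46]

The merge sort proceeds by recursively splitting the array and merging sorted halves.
After all merges, the sorted array is [1, 18, 19, 21, 34, 37, 39, 46].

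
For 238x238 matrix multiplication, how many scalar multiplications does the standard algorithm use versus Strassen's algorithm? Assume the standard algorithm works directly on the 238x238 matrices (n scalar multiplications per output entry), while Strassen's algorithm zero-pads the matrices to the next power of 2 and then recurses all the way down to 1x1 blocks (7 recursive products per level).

Matrix multiplication for 238x238 matrices:

Strassen's algorithm requires power-of-2 dimensions. Pad 238x238 to 256x256 (next power of 2).

Standard algorithm: 238^3 = 13481272 multiplications
Strassen's algorithm: 7^(log2(256)) = 7^8 = 5764801 multiplications
Savings: 13481272 - 5764801 = 7716471 multiplications

Standard: 13481272 multiplications (238^3). Strassen: 5764801 multiplications (7^8, after padding to 256x256). Strassen reduces 8 recursive multiplications to 7 at each level.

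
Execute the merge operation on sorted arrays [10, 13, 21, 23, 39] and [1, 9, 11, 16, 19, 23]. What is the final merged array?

Merging process:

Compare 10 vs 1: take 1 from right. Merged: [1]
Compare 10 vs 9: take 9 from right. Merged: [1, 9]
Compare 10 vs 11: take 10 from left. Merged: [1, 9, 10]
Compare 13 vs 11: take 11 from right. Merged: [1, 9, 10, 11]
Compare 13 vs 16: take 13 from left. Merged: [1, 9, 10, 11, 13]
Compare 21 vs 16: take 16 from right. Merged: [1, 9, 10, 11, 13, 16]
Compare 21 vs 19: take 19 from right. Merged: [1, 9, 10, 11, 13, 16, 19]
Compare 21 vs 23: take 21 from left. Merged: [1, 9, 10, 11, 13, 16, 19, 21]
Compare 23 vs 23: take 23 from left. Merged: [1, 9, 10, 11, 13, 16, 19, 21, 23]
Compare 39 vs 23: take 23 from right. Merged: [1, 9, 10, 11, 13, 16, 19, 21, 23, 23]
Append remaining from left: [39]. Merged: [1, 9, 10, 11, 13, 16, 19, 21, 23, 23, 39]

Final merged array: [1, 9, 10, 11, 13, 16, 19, 21, 23, 23, 39]
Total comparisons: 10

The merged array is [1, 9, 10, 11, 13, 16, 19, 21, 23, 23, 39], requiring 10 comparisons. The merge step runs in O(n) time where n is the total number of elements.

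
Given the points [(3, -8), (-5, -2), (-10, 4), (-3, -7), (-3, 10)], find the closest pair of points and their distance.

Computing all pairwise distances among 5 points:

d((3, -8), (-5, -2)) = 10.0
d((3, -8), (-10, 4)) = 17.6918
d((3, -8), (-3, -7)) = 6.0828
d((3, -8), (-3, 10)) = 18.9737
d((-5, -2), (-10, 4)) = 7.8102
d((-5, -2), (-3, -7)) = 5.3852 <-- minimum
d((-5, -2), (-3, 10)) = 12.1655
d((-10, 4), (-3, -7)) = 13.0384
d((-10, 4), (-3, 10)) = 9.2195
d((-3, -7), (-3, 10)) = 17.0

Closest pair: (-5, -2) and (-3, -7) with distance 5.3852

The closest pair is (-5, -2) and (-3, -7) with Euclidean distance 5.3852. For 5 points, brute-force pairwise comparison is shown above. For large n, the divide-and-conquer algorithm (sort by x, recurse on halves, check the dividing strip) achieves O(n log n).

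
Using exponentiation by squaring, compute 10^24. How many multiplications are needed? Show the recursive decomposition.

Computing 10^24 by squaring (build up from 10^1; each line after the first costs one multiplication):

10^1 = 10
10^2 = (10^1)^2 = 10^2 = 100
10^3 = 10 * 10^2 = 10 * 100 = 1000
10^6 = (10^3)^2 = 1000^2 = 1000000
10^12 = (10^6)^2 = 1000000^2 = 1000000000000
10^24 = (10^12)^2 = 1000000000000^2 = 1000000000000000000000000

Result: 1000000000000000000000000
Multiplications needed: 5 (5 lines after 10^1)

10^24 = 1000000000000000000000000. Using exponentiation by squaring, this requires 5 multiplications. The key idea: if the exponent is even, square the half-power; if odd, multiply by the base once.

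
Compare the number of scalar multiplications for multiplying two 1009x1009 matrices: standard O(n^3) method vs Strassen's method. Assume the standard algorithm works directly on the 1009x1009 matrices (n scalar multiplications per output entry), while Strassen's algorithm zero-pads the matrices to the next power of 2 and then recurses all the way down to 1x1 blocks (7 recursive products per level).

Matrix multiplication for 1009x1009 matrices:

Strassen's algorithm requires power-of-2 dimensions. Pad 1009x1009 to 1024x1024 (next power of 2).

Standard algorithm: 1009^3 = 1027243729 multiplications
Strassen's algorithm: 7^(log2(1024)) = 7^10 = 282475249 multiplications
Savings: 1027243729 - 282475249 = 744768480 multiplications

Standard: 1027243729 multiplications (1009^3). Strassen: 282475249 multiplications (7^10, after padding to 1024x1024). Strassen reduces 8 recursive multiplications to 7 at each level.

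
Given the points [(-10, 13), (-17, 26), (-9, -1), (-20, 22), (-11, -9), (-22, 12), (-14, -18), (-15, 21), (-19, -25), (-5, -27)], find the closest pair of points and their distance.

Computing all pairwise distances among 10 points:

d((-10, 13), (-17, 26)) = 14.7648
d((-10, 13), (-9, -1)) = 14.0357
d((-10, 13), (-20, 22)) = 13.4536
d((-10, 13), (-11, -9)) = 22.0227
d((-10, 13), (-22, 12)) = 12.0416
d((-10, 13), (-14, -18)) = 31.257
d((-10, 13), (-15, 21)) = 9.434
d((-10, 13), (-19, -25)) = 39.0512
d((-10, 13), (-5, -27)) = 40.3113
d((-17, 26), (-9, -1)) = 28.1603
d((-17, 26), (-20, 22)) = 5.0 <-- minimum
d((-17, 26), (-11, -9)) = 35.5106
d((-17, 26), (-22, 12)) = 14.8661
d((-17, 26), (-14, -18)) = 44.1022
d((-17, 26), (-15, 21)) = 5.3852
d((-17, 26), (-19, -25)) = 51.0392
d((-17, 26), (-5, -27)) = 54.3415
d((-9, -1), (-20, 22)) = 25.4951
d((-9, -1), (-11, -9)) = 8.2462
d((-9, -1), (-22, 12)) = 18.3848
d((-9, -1), (-14, -18)) = 17.72
d((-9, -1), (-15, 21)) = 22.8035
d((-9, -1), (-19, -25)) = 26.0
d((-9, -1), (-5, -27)) = 26.3059
d((-20, 22), (-11, -9)) = 32.28
d((-20, 22), (-22, 12)) = 10.198
d((-20, 22), (-14, -18)) = 40.4475
d((-20, 22), (-15, 21)) = 5.099
d((-20, 22), (-19, -25)) = 47.0106
d((-20, 22), (-5, -27)) = 51.2445
d((-11, -9), (-22, 12)) = 23.7065
d((-11, -9), (-14, -18)) = 9.4868
d((-11, -9), (-15, 21)) = 30.2655
d((-11, -9), (-19, -25)) = 17.8885
d((-11, -9), (-5, -27)) = 18.9737
d((-22, 12), (-14, -18)) = 31.0483
d((-22, 12), (-15, 21)) = 11.4018
d((-22, 12), (-19, -25)) = 37.1214
d((-22, 12), (-5, -27)) = 42.5441
d((-14, -18), (-15, 21)) = 39.0128
d((-14, -18), (-19, -25)) = 8.6023
d((-14, -18), (-5, -27)) = 12.7279
d((-15, 21), (-19, -25)) = 46.1736
d((-15, 21), (-5, -27)) = 49.0306
d((-19, -25), (-5, -27)) = 14.1421

Closest pair: (-17, 26) and (-20, 22) with distance 5.0

The closest pair is (-17, 26) and (-20, 22) with Euclidean distance 5.0. For 10 points, brute-force pairwise comparison is shown above. For large n, the divide-and-conquer algorithm (sort by x, recurse on halves, check the dividing strip) achieves O(n log n).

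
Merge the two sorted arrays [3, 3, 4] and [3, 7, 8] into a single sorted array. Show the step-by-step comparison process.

Merging process:

Compare 3 vs 3: take 3 from left. Merged: [3]
Compare 3 vs 3: take 3 from left. Merged: [3, 3]
Compare 4 vs 3: take 3 from right. Merged: [3, 3, 3]
Compare 4 vs 7: take 4 from left. Merged: [3, 3, 3, 4]
Append remaining from right: [7, 8]. Merged: [3, 3, 3, 4, 7, 8]

Final merged array: [3, 3, 3, 4, 7, 8]
Total comparisons: 4

The merged array is [3, 3, 3, 4, 7, 8], requiring 4 comparisons. The merge step runs in O(n) time where n is the total number of elements.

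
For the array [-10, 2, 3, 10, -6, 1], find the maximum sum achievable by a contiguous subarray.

Using Kadane's algorithm on [-10, 2, 3, 10, -6, 1]:

Scanning through the array:
Position 1 (value 2): max_ending_here = 2, max_so_far = 2
Position 2 (value 3): max_ending_here = 5, max_so_far = 5
Position 3 (value 10): max_ending_here = 15, max_so_far = 15
Position 4 (value -6): max_ending_here = 9, max_so_far = 15
Position 5 (value 1): max_ending_here = 10, max_so_far = 15

Maximum subarray: [2, 3, 10]
Maximum sum: 15

The maximum subarray is [2, 3, 10] with sum 15. This subarray runs from index 1 to index 3.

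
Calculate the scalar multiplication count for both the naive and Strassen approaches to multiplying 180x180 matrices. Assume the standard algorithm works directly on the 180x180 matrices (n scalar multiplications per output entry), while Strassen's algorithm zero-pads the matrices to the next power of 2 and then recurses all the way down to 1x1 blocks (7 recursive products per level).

Matrix multiplication for 180x180 matrices:

Strassen's algorithm requires power-of-2 dimensions. Pad 180x180 to 256x256 (next power of 2).

Standard algorithm: 180^3 = 5832000 multiplications
Strassen's algorithm: 7^(log2(256)) = 7^8 = 5764801 multiplications
Savings: 5832000 - 5764801 = 67199 multiplications

Standard: 5832000 multiplications (180^3). Strassen: 5764801 multiplications (7^8, after padding to 256x256). Strassen reduces 8 recursive multiplications to 7 at each level.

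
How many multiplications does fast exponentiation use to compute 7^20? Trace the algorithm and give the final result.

Computing 7^20 by squaring (build up from 7^1; each line after the first costs one multiplication):

7^1 = 7
7^2 = (7^1)^2 = 7^2 = 49
7^4 = (7^2)^2 = 49^2 = 2401
7^5 = 7 * 7^4 = 7 * 2401 = 16807
7^10 = (7^5)^2 = 16807^2 = 282475249
7^20 = (7^10)^2 = 282475249^2 = 79792266297612001

Result: 79792266297612001
Multiplications needed: 5 (5 lines after 7^1)

7^20 = 79792266297612001. Using exponentiation by squaring, this requires 5 multiplications. The key idea: if the exponent is even, square the half-power; if odd, multiply by the base once.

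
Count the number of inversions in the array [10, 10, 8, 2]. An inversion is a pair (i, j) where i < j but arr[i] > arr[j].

Finding inversions in [10, 10, 8, 2]:

(0, 2): arr[0]=10 > arr[2]=8
(0, 3): arr[0]=10 > arr[3]=2
(1, 2): arr[1]=10 > arr[2]=8
(1, 3): arr[1]=10 > arr[3]=2
(2, 3): arr[2]=8 > arr[3]=2

Total inversions: 5

The array has 5 inversion(s): (0,2), (0,3), (1,2), (1,3), (2,3). Each pair (i,j) satisfies i < j and arr[i] > arr[j].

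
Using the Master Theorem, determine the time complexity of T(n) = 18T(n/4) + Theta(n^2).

Master Theorem for T(n) = 18T(n/4) + O(n^2):

a = 18, b = 4, c = 2
log_b(a) = log_4(18) = 2.0850

Case 1: c = 2 < log_4(18) = 2.0850
T(n) = O(n^(log_4 18))

For T(n) = 18T(n/4) + O(n^2): log_4(18) = 2.0850. This is Case 1 of the Master Theorem (c < log_b(a), work dominated by leaves), giving O(n^(log_4 18)).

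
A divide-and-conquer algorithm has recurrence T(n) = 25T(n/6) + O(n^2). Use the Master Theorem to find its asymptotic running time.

Master Theorem for T(n) = 25T(n/6) + O(n^2):

a = 25, b = 6, c = 2
log_b(a) = log_6(25) = 1.7965

Case 3: c = 2 > log_6(25) = 1.7965
T(n) = O(n^2) = O(n^2)

For T(n) = 25T(n/6) + O(n^2): log_6(25) = 1.7965. This is Case 3 of the Master Theorem (c > log_b(a), work dominated by root), giving O(n^2).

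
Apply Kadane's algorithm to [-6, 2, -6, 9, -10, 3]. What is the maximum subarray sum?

Using Kadane's algorithm on [-6, 2, -6, 9, -10, 3]:

Scanning through the array:
Position 1 (value 2): max_ending_here = 2, max_so_far = 2
Position 2 (value -6): max_ending_here = -4, max_so_far = 2
Position 3 (value 9): max_ending_here = 9, max_so_far = 9
Position 4 (value -10): max_ending_here = -1, max_so_far = 9
Position 5 (value 3): max_ending_here = 3, max_so_far = 9

Maximum subarray: [9]
Maximum sum: 9

The maximum subarray is [9] with sum 9. This subarray runs from index 3 to index 3.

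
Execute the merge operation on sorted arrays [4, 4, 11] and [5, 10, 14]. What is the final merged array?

Merging process:

Compare 4 vs 5: take 4 from left. Merged: [4]
Compare 4 vs 5: take 4 from left. Merged: [4, 4]
Compare 11 vs 5: take 5 from right. Merged: [4, 4, 5]
Compare 11 vs 10: take 10 from right. Merged: [4, 4, 5, 10]
Compare 11 vs 14: take 11 from left. Merged: [4, 4, 5, 10, 11]
Append remaining from right: [14]. Merged: [4, 4, 5, 10, 11, 14]

Final merged array: [4, 4, 5, 10, 11, 14]
Total comparisons: 5

The merged array is [4, 4, 5, 10, 11, 14], requiring 5 comparisons. The merge step runs in O(n) time where n is the total number of elements.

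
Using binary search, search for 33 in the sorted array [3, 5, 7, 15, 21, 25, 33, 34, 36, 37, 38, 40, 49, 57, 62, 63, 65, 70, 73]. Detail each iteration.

Binary search for 33 in [3, 5, 7, 15, 21, 25, 33, 34, 36, 37, 38, 40, 49, 57, 62, 63, 65, 70, 73]:

lo=0, hi=18, mid=9, arr[mid]=37 -> 37 > 33, search left half
lo=0, hi=8, mid=4, arr[mid]=21 -> 21 < 33, search right half
lo=5, hi=8, mid=6, arr[mid]=33 -> Found target at index 6!

Binary search finds 33 at index 6 after 3 comparisons. The search repeatedly halves the search space by comparing with the middle element.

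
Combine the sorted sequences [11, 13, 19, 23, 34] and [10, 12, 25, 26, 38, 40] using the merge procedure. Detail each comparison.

Merging process:

Compare 11 vs 10: take 10 from right. Merged: [10]
Compare 11 vs 12: take 11 from left. Merged: [10, 11]
Compare 13 vs 12: take 12 from right. Merged: [10, 11, 12]
Compare 13 vs 25: take 13 from left. Merged: [10, 11, 12, 13]
Compare 19 vs 25: take 19 from left. Merged: [10, 11, 12, 13, 19]
Compare 23 vs 25: take 23 from left. Merged: [10, 11, 12, 13, 19, 23]
Compare 34 vs 25: take 25 from right. Merged: [10, 11, 12, 13, 19, 23, 25]
Compare 34 vs 26: take 26 from right. Merged: [10, 11, 12, 13, 19, 23, 25, 26]
Compare 34 vs 38: take 34 from left. Merged: [10, 11, 12, 13, 19, 23, 25, 26, 34]
Append remaining from right: [38, 40]. Merged: [10, 11, 12, 13, 19, 23, 25, 26, 34, 38, 40]

Final merged array: [10, 11, 12, 13, 19, 23, 25, 26, 34, 38, 40]
Total comparisons: 9

The merged array is [10, 11, 12, 13, 19, 23, 25, 26, 34, 38, 40], requiring 9 comparisons. The merge step runs in O(n) time where n is the total number of elements.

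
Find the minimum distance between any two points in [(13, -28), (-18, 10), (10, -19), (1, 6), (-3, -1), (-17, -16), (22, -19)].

Computing all pairwise distances among 7 points:

d((13, -28), (-18, 10)) = 49.0408
d((13, -28), (10, -19)) = 9.4868
d((13, -28), (1, 6)) = 36.0555
d((13, -28), (-3, -1)) = 31.3847
d((13, -28), (-17, -16)) = 32.311
d((13, -28), (22, -19)) = 12.7279
d((-18, 10), (10, -19)) = 40.3113
d((-18, 10), (1, 6)) = 19.4165
d((-18, 10), (-3, -1)) = 18.6011
d((-18, 10), (-17, -16)) = 26.0192
d((-18, 10), (22, -19)) = 49.4065
d((10, -19), (1, 6)) = 26.5707
d((10, -19), (-3, -1)) = 22.2036
d((10, -19), (-17, -16)) = 27.1662
d((10, -19), (22, -19)) = 12.0
d((1, 6), (-3, -1)) = 8.0623 <-- minimum
d((1, 6), (-17, -16)) = 28.4253
d((1, 6), (22, -19)) = 32.6497
d((-3, -1), (-17, -16)) = 20.5183
d((-3, -1), (22, -19)) = 30.8058
d((-17, -16), (22, -19)) = 39.1152

Closest pair: (1, 6) and (-3, -1) with distance 8.0623

The closest pair is (1, 6) and (-3, -1) with Euclidean distance 8.0623. For 7 points, brute-force pairwise comparison is shown above. For large n, the divide-and-conquer algorithm (sort by x, recurse on halves, check the dividing strip) achieves O(n log n).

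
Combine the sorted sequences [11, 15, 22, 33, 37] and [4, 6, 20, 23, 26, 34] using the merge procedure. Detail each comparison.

Merging process:

Compare 11 vs 4: take 4 from right. Merged: [4]
Compare 11 vs 6: take 6 from right. Merged: [4, 6]
Compare 11 vs 20: take 11 from left. Merged: [4, 6, 11]
Compare 15 vs 20: take 15 from left. Merged: [4, 6, 11, 15]
Compare 22 vs 20: take 20 from right. Merged: [4, 6, 11, 15, 20]
Compare 22 vs 23: take 22 from left. Merged: [4, 6, 11, 15, 20, 22]
Compare 33 vs 23: take 23 from right. Merged: [4, 6, 11, 15, 20, 22, 23]
Compare 33 vs 26: take 26 from right. Merged: [4, 6, 11, 15, 20, 22, 23, 26]
Compare 33 vs 34: take 33 from left. Merged: [4, 6, 11, 15, 20, 22, 23, 26, 33]
Compare 37 vs 34: take 34 from right. Merged: [4, 6, 11, 15, 20, 22, 23, 26, 33, 34]
Append remaining from left: [37]. Merged: [4, 6, 11, 15, 20, 22, 23, 26, 33, 34, 37]

Final merged array: [4, 6, 11, 15, 20, 22, 23, 26, 33, 34, 37]
Total comparisons: 10

The merged array is [4, 6, 11, 15, 20, 22, 23, 26, 33, 34, 37], requiring 10 comparisons. The merge step runs in O(n) time where n is the total number of elements.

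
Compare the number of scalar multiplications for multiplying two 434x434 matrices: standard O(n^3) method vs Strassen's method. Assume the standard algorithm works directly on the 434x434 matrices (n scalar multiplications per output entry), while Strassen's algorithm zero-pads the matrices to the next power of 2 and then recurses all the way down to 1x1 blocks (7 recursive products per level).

Matrix multiplication for 434x434 matrices:

Strassen's algorithm requires power-of-2 dimensions. Pad 434x434 to 512x512 (next power of 2).

Standard algorithm: 434^3 = 81746504 multiplications
Strassen's algorithm: 7^(log2(512)) = 7^9 = 40353607 multiplications
Savings: 81746504 - 40353607 = 41392897 multiplications

Standard: 81746504 multiplications (434^3). Strassen: 40353607 multiplications (7^9, after padding to 512x512). Strassen reduces 8 recursive multiplications to 7 at each level.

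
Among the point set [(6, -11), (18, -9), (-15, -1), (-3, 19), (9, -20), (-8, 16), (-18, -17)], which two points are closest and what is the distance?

Computing all pairwise distances among 7 points:

d((6, -11), (18, -9)) = 12.1655
d((6, -11), (-15, -1)) = 23.2594
d((6, -11), (-3, 19)) = 31.3209
d((6, -11), (9, -20)) = 9.4868
d((6, -11), (-8, 16)) = 30.4138
d((6, -11), (-18, -17)) = 24.7386
d((18, -9), (-15, -1)) = 33.9559
d((18, -9), (-3, 19)) = 35.0
d((18, -9), (9, -20)) = 14.2127
d((18, -9), (-8, 16)) = 36.0694
d((18, -9), (-18, -17)) = 36.8782
d((-15, -1), (-3, 19)) = 23.3238
d((-15, -1), (9, -20)) = 30.6105
d((-15, -1), (-8, 16)) = 18.3848
d((-15, -1), (-18, -17)) = 16.2788
d((-3, 19), (9, -20)) = 40.8044
d((-3, 19), (-8, 16)) = 5.831 <-- minimum
d((-3, 19), (-18, -17)) = 39.0
d((9, -20), (-8, 16)) = 39.8121
d((9, -20), (-18, -17)) = 27.1662
d((-8, 16), (-18, -17)) = 34.4819

Closest pair: (-3, 19) and (-8, 16) with distance 5.831

The closest pair is (-3, 19) and (-8, 16) with Euclidean distance 5.831. For 7 points, brute-force pairwise comparison is shown above. For large n, the divide-and-conquer algorithm (sort by x, recurse on halves, check the dividing strip) achieves O(n log n).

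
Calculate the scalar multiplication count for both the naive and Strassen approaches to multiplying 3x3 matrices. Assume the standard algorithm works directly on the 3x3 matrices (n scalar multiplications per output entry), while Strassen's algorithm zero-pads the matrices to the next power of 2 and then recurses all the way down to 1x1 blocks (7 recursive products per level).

Matrix multiplication for 3x3 matrices:

Strassen's algorithm requires power-of-2 dimensions. Pad 3x3 to 4x4 (next power of 2).

Standard algorithm: 3^3 = 27 multiplications
Strassen's algorithm: 7^(log2(4)) = 7^2 = 49 multiplications
Difference: 27 - 49 = -22 (Strassen uses MORE here due to padding overhead — for small or just-over-power-of-2 n, padding can outweigh the per-level savings)

Standard: 27 multiplications (3^3). Strassen: 49 multiplications (7^2, after padding to 4x4). Strassen reduces 8 recursive multiplications to 7 at each level.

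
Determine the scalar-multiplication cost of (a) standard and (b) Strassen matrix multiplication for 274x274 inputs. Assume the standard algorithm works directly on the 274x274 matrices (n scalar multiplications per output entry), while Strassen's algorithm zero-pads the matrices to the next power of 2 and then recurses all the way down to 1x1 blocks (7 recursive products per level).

Matrix multiplication for 274x274 matrices:

Strassen's algorithm requires power-of-2 dimensions. Pad 274x274 to 512x512 (next power of 2).

Standard algorithm: 274^3 = 20570824 multiplications
Strassen's algorithm: 7^(log2(512)) = 7^9 = 40353607 multiplications
Difference: 20570824 - 40353607 = -19782783 (Strassen uses MORE here due to padding overhead — for small or just-over-power-of-2 n, padding can outweigh the per-level savings)

Standard: 20570824 multiplications (274^3). Strassen: 40353607 multiplications (7^9, after padding to 512x512). Strassen reduces 8 recursive multiplications to 7 at each level.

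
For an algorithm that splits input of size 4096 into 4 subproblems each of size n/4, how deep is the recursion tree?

For divide and conquer with division factor 4:

Problem sizes at each level:
Level 0: 4096
Level 1: 1024
Level 2: 256
Level 3: 64
Level 4: 16
Level 5: 4
Level 6: 1

The root is level 0 and the size-1 base case is level 6 (the tree spans levels 0 through 6, i.e. 7 levels counting the root), so the depth is the number of divisions: log_4(4096) = 6

The recursion tree depth is log_4(4096) = 6. At each level, the problem size is divided by 4, so it takes 6 divisions to reduce to a base case of size 1. The algorithm makes 4 recursive calls at each level.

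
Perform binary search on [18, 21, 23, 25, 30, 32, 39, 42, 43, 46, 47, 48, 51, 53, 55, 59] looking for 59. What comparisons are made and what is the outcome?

Binary search for 59 in [18, 21, 23, 25, 30, 32, 39, 42, 43, 46, 47, 48, 51, 53, 55, 59]:

lo=0, hi=15, mid=7, arr[mid]=42 -> 42 < 59, search right half
lo=8, hi=15, mid=11, arr[mid]=48 -> 48 < 59, search right half
lo=12, hi=15, mid=13, arr[mid]=53 -> 53 < 59, search right half
lo=14, hi=15, mid=14, arr[mid]=55 -> 55 < 59, search right half
lo=15, hi=15, mid=15, arr[mid]=59 -> Found target at index 15!

Binary search finds 59 at index 15 after 5 comparisons. The search repeatedly halves the search space by comparing with the middle element.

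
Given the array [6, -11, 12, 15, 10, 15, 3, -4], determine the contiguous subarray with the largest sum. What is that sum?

Using Kadane's algorithm on [6, -11, 12, 15, 10, 15, 3, -4]:

Scanning through the array:
Position 1 (value -11): max_ending_here = -5, max_so_far = 6
Position 2 (value 12): max_ending_here = 12, max_so_far = 12
Position 3 (value 15): max_ending_here = 27, max_so_far = 27
Position 4 (value 10): max_ending_here = 37, max_so_far = 37
Position 5 (value 15): max_ending_here = 52, max_so_far = 52
Position 6 (value 3): max_ending_here = 55, max_so_far = 55
Position 7 (value -4): max_ending_here = 51, max_so_far = 55

Maximum subarray: [12, 15, 10, 15, 3]
Maximum sum: 55

The maximum subarray is [12, 15, 10, 15, 3] with sum 55. This subarray runs from index 2 to index 6.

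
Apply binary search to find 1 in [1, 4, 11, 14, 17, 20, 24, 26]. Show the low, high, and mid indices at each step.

Binary search for 1 in [1, 4, 11, 14, 17, 20, 24, 26]:

lo=0, hi=7, mid=3, arr[mid]=14 -> 14 > 1, search left half
lo=0, hi=2, mid=1, arr[mid]=4 -> 4 > 1, search left half
lo=0, hi=0, mid=0, arr[mid]=1 -> Found target at index 0!

Binary search finds 1 at index 0 after 3 comparisons. The search repeatedly halves the search space by comparing with the middle element.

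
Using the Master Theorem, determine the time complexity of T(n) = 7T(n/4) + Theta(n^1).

Master Theorem for T(n) = 7T(n/4) + O(n^1):

a = 7, b = 4, c = 1
log_b(a) = log_4(7) = 1.4037

Case 1: c = 1 < log_4(7) = 1.4037
T(n) = O(n^(log_4 7))

For T(n) = 7T(n/4) + O(n^1): log_4(7) = 1.4037. This is Case 1 of the Master Theorem (c < log_b(a), work dominated by leaves), giving O(n^(log_4 7)).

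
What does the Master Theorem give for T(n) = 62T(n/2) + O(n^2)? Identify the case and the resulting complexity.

Master Theorem for T(n) = 62T(n/2) + O(n^2):

a = 62, b = 2, c = 2
log_b(a) = log_2(62) = 5.9542

Case 1: c = 2 < log_2(62) = 5.9542
T(n) = O(n^(log_2 62))

For T(n) = 62T(n/2) + O(n^2): log_2(62) = 5.9542. This is Case 1 of the Master Theorem (c < log_b(a), work dominated by leaves), giving O(n^(log_2 62)).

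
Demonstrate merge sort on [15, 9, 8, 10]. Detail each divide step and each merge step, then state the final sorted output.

Merge sort trace:

Split: [15, 9, 8, 10] -> [15, 9] and [8, 10]
  Split: [15, 9] -> [15] and [9]
  Merge: [15] + [9] -> [9, 15]
  Split: [8, 10] -> [8] and [10]
  Merge: [8] + [10] -> [8, 10]
Merge: [9, 15] + [8, 10] -> [8, 9, 10, 15]

Final sorted array: [8, 9, 10, 15]

The merge sort proceeds by recursively splitting the array and merging sorted halves.
After all merges, the sorted array is [8, 9, 10, 15].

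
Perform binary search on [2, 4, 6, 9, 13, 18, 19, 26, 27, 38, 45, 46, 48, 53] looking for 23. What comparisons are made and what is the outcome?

Binary search for 23 in [2, 4, 6, 9, 13, 18, 19, 26, 27, 38, 45, 46, 48, 53]:

lo=0, hi=13, mid=6, arr[mid]=19 -> 19 < 23, search right half
lo=7, hi=13, mid=10, arr[mid]=45 -> 45 > 23, search left half
lo=7, hi=9, mid=8, arr[mid]=27 -> 27 > 23, search left half
lo=7, hi=7, mid=7, arr[mid]=26 -> 26 > 23, search left half
lo=7 > hi=6, target 23 not found

Binary search determines that 23 is not in the array after 4 comparisons. The search space was exhausted without finding the target.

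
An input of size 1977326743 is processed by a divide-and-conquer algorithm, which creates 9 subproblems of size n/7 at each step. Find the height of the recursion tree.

For divide and conquer with division factor 7:

Problem sizes at each level:
Level 0: 1977326743
Level 1: 282475249
Level 2: 40353607
Level 3: 5764801
Level 4: 823543
Level 5: 117649
Level 6: 16807
Level 7: 2401
Level 8: 343
Level 9: 49
Level 10: 7
Level 11: 1

The root is level 0 and the size-1 base case is level 11 (the tree spans levels 0 through 11, i.e. 12 levels counting the root), so the depth is the number of divisions: log_7(1977326743) = 11

The recursion tree depth is log_7(1977326743) = 11. At each level, the problem size is divided by 7, so it takes 11 divisions to reduce to a base case of size 1. The algorithm makes 9 recursive calls at each level.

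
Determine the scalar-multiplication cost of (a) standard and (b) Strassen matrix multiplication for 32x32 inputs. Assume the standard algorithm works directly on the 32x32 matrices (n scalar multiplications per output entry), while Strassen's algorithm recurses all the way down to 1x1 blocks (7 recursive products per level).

Matrix multiplication for 32x32 matrices:

Standard algorithm: 32^3 = 32768 multiplications
Strassen's algorithm: 7^(log2(32)) = 7^5 = 16807 multiplications
Savings: 32768 - 16807 = 15961 multiplications

Standard: 32768 multiplications (32^3). Strassen: 16807 multiplications (7^5). Strassen reduces 8 recursive multiplications to 7 at each level.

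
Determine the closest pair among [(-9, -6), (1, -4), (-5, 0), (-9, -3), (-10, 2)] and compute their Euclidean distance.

Computing all pairwise distances among 5 points:

d((-9, -6), (1, -4)) = 10.198
d((-9, -6), (-5, 0)) = 7.2111
d((-9, -6), (-9, -3)) = 3.0 <-- minimum
d((-9, -6), (-10, 2)) = 8.0623
d((1, -4), (-5, 0)) = 7.2111
d((1, -4), (-9, -3)) = 10.0499
d((1, -4), (-10, 2)) = 12.53
d((-5, 0), (-9, -3)) = 5.0
d((-5, 0), (-10, 2)) = 5.3852
d((-9, -3), (-10, 2)) = 5.099

Closest pair: (-9, -6) and (-9, -3) with distance 3.0

The closest pair is (-9, -6) and (-9, -3) with Euclidean distance 3.0. For 5 points, brute-force pairwise comparison is shown above. For large n, the divide-and-conquer algorithm (sort by x, recurse on halves, check the dividing strip) achieves O(n log n).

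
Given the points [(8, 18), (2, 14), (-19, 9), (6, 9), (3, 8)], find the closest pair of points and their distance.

Computing all pairwise distances among 5 points:

d((8, 18), (2, 14)) = 7.2111
d((8, 18), (-19, 9)) = 28.4605
d((8, 18), (6, 9)) = 9.2195
d((8, 18), (3, 8)) = 11.1803
d((2, 14), (-19, 9)) = 21.587
d((2, 14), (6, 9)) = 6.4031
d((2, 14), (3, 8)) = 6.0828
d((-19, 9), (6, 9)) = 25.0
d((-19, 9), (3, 8)) = 22.0227
d((6, 9), (3, 8)) = 3.1623 <-- minimum

Closest pair: (6, 9) and (3, 8) with distance 3.1623

The closest pair is (6, 9) and (3, 8) with Euclidean distance 3.1623. For 5 points, brute-force pairwise comparison is shown above. For large n, the divide-and-conquer algorithm (sort by x, recurse on halves, check the dividing strip) achieves O(n log n).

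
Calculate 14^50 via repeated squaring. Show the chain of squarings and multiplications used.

Computing 14^50 by squaring (build up from 14^1; each line after the first costs one multiplication):

14^1 = 14
14^2 = (14^1)^2 = 14^2 = 196
14^3 = 14 * 14^2 = 14 * 196 = 2744
14^6 = (14^3)^2 = 2744^2 = 7529536
14^12 = (14^6)^2 = 7529536^2 = 56693912375296
14^24 = (14^12)^2 = 56693912375296^2 = 3214199700417740936751087616
14^25 = 14 * 14^24 = 14 * 3214199700417740936751087616 = 44998795805848373114515226624
14^50 = (14^25)^2 = 44998795805848373114515226624^2 = 2024891623976437135118764865774783290467102632746078437376

Result: 2024891623976437135118764865774783290467102632746078437376
Multiplications needed: 7 (7 lines after 14^1)

14^50 = 2024891623976437135118764865774783290467102632746078437376. Using exponentiation by squaring, this requires 7 multiplications. The key idea: if the exponent is even, square the half-power; if odd, multiply by the base once.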